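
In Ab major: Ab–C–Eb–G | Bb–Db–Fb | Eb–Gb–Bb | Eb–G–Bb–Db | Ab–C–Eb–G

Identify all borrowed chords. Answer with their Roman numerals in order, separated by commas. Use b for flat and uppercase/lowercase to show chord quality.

ii°, v

The diatonic triads in Ab major are Ab, Bbm, Cm, Db, Eb, Fm, Gdim. Ab–C–Eb–G = Abmaj7 and Eb–G–Bb–Db = Eb7 both belong to that set. But Bb–Db–Fb is foreign: the diatonic ii on degree 2 is Bbm, whereas Bbdim comes from Ab minor. It is labeled ii°. Eb–Gb–Bb doesn't fit — on degree 5 Ab major would have Eb (V). Ebm is the degree-5 chord of Ab minor, so it is the borrowed v.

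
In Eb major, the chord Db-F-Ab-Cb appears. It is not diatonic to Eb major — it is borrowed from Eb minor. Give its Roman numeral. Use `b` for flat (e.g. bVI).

bVII7

Db is the lowered form of scale degree 7 in Eb major (the diatonic degree 7 is D). Diatonically Eb major has Ddim (vii°) on that degree; Db–F–Ab–Cb is instead the dominant-seventh chord native to Eb minor, so it takes the label bVII7.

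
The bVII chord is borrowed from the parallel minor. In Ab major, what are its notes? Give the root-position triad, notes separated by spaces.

Gb Bb Db

bVII is built on the lowered scale degree 7. In Ab major degree 7 is G; lowered it becomes Gb. Building the major chord from the parallel minor on Gb: Gb–Bb–Db.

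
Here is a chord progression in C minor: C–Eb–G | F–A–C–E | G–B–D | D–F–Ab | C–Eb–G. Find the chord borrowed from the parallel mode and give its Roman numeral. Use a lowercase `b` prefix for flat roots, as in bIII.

IVmaj7

In C minor (with V from harmonic minor) the diatonic chords are Cm, Ddim, Eb, Fm, G, Ab, Bb. C–Eb–G = Cm, G–B–D = G and D–F–Ab = Ddim are all diatonic. F–A–C–E is not: scale degree 4 in C minor carries Fm (iv). In C major the chord on that degree is Fmaj7, so here it functions as IVmaj7, borrowed from the parallel major.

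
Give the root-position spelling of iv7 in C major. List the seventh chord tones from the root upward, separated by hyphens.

The root, F, is scale degree 4 — the same note in C major and C minor; only the chord quality changes. In C minor the chord on F is F–Ab–C–Eb.

F-Ab-C-Eb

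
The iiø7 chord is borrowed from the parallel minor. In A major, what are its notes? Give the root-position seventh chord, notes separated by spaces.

iiø7 is built on scale degree 2, which is B in both A major and its parallel. Building the half-diminished-seventh chord from the parallel minor on B: B–D–F–A.

B D F A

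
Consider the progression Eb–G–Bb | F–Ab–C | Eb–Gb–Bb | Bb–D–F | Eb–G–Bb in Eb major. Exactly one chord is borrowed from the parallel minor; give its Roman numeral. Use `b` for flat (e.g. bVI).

Eb major has the diatonic set Eb, Fm, Gm, Ab, Bb, Cm, Ddim. Of the given chords, Eb–G–Bb = Eb, F–Ab–C = Fm and Bb–D–F = Bb are diatonic. But Eb–Gb–Bb is foreign: the diatonic I on degree 1 is Eb, whereas Ebm comes from Eb minor. It is labeled i.

i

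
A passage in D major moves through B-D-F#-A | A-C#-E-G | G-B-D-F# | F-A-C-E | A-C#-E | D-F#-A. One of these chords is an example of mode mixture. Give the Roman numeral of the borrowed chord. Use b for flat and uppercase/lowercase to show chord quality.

bIIImaj7

The diatonic triads in D major are D, Em, F#m, G, A, Bm, C#dim. B–D–F#–A = Bm7, A–C#–E–G = A7, G–B–D–F# = Gmaj7, A–C#–E = A and D–F#–A = D are all diatonic. But F–A–C–E is foreign: the diatonic iii on degree 3 is F#m, whereas Fmaj7 comes from D minor. It is labeled bIIImaj7.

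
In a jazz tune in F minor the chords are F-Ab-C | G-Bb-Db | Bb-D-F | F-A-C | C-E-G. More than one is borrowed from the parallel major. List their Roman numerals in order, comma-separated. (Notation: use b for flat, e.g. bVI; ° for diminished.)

In F minor (with V from harmonic minor) the diatonic chords are Fm, Gdim, Ab, Bbm, C, Db, Eb. Of the given chords, F–Ab–C = Fm, G–Bb–Db = Gdim and C–E–G = C are diatonic. Bb–D–F doesn't fit — on degree 4 F minor would have Bbm (iv). Bb is the degree-4 chord of F major, so it is the borrowed IV. F–A–C doesn't fit — on degree 1 F minor would have Fm (i). F is the degree-1 chord of F major, so it is the borrowed I.

IV, I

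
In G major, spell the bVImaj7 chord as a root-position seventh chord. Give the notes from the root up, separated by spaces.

Eb G Bb D

The root of bVImaj7 is the lowered 6th degree: E becomes Eb. Stacking thirds in G minor on Eb gives Eb–G–Bb–D.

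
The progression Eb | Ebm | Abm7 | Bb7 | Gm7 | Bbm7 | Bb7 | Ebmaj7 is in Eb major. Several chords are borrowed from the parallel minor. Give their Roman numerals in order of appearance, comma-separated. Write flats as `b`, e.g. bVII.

i, iv7, v7

The diatonic triads in Eb major are Eb, Fm, Gm, Ab, Bb, Cm, Ddim. Eb, Bb7, Gm7 and Ebmaj7 all belong to that set. Ebm (Eb–Gb–Bb) doesn't fit — on degree 1 Eb major would have Eb (I). Ebm is the degree-1 chord of Eb minor, so it is the borrowed i. Abm7 (Ab–Cb–Eb–Gb) doesn't fit — on degree 4 Eb major would have Ab (IV). Abm7 is the degree-4 chord of Eb minor, so it is the borrowed iv7. Bbm7 (Bb–Db–F–Ab) doesn't fit — on degree 5 Eb major would have Bb (V). Bbm7 is the degree-5 chord of Eb minor, so it is the borrowed v7.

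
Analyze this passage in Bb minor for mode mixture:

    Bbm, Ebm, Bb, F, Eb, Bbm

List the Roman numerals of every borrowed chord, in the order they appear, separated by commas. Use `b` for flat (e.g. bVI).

Bb minor has the diatonic set Bbm, Cdim, Db, Ebm, F, Gb, Ab (with V from harmonic minor). Of the given chords, Bbm, Ebm and F are diatonic. Bb (Bb–D–F) doesn't fit — on degree 1 Bb minor would have Bbm (i). Bb is the degree-1 chord of Bb major, so it is the borrowed I. But Eb (Eb–G–Bb) is foreign: the diatonic iv on degree 4 is Ebm, whereas Eb comes from Bb major. It is labeled IV.

I, IV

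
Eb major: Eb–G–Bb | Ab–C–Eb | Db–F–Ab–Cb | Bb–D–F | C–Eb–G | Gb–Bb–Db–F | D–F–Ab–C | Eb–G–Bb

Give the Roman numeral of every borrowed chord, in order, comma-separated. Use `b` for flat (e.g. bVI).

Eb major has the diatonic set Eb, Fm, Gm, Ab, Bb, Cm, Ddim. Eb–G–Bb = Eb, Ab–C–Eb = Ab, Bb–D–F = Bb, C–Eb–G = Cm and D–F–Ab–C = Dm7b5 are all diatonic. Db–F–Ab–Cb doesn't fit — on degree 7 Eb major would have Ddim (vii°). Db7 is the degree-7 chord of Eb minor, so it is the borrowed bVII7. Gb–Bb–Db–F is not: scale degree 3 in Eb major carries Gm (iii). In Eb minor the chord on that degree is Gbmaj7, so here it functions as bIIImaj7, borrowed from the parallel minor.

bVII7, bIIImaj7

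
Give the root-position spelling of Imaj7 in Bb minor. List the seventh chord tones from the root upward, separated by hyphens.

Bb-D-F-A

Imaj7 is built on scale degree 1, which is Bb in both Bb minor and its parallel. In Bb major the chord on Bb is Bb–D–F–A.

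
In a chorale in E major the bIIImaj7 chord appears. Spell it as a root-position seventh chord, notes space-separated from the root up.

Scale degree 3 in E major is G#. bIIImaj7 uses the lowered form, G, taken from E minor. Building the major-seventh chord from the parallel minor on G: G–B–D–F#.

G B D F#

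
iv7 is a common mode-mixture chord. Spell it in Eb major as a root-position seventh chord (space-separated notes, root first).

Ab Cb Eb Gb

iv7 is built on scale degree 4, which is Ab in both Eb major and its parallel. Stacking thirds in Eb minor on Ab gives Ab–Cb–Eb–Gb.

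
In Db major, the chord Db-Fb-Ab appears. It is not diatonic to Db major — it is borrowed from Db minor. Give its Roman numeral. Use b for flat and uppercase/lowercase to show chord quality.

i

Db is scale degree 1 in Db major. The diatonic chord on degree 1 would be Db (I), but Db–Fb–Ab is the minor chord from Db minor. As a borrowed chord it is labeled i.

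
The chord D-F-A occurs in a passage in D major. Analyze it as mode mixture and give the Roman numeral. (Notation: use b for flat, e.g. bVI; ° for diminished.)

i

The root D is the diatonic 1st degree of D major; the borrowing shows in the chord quality. Diatonically D major has D (I) on that degree; D–F–A is instead the minor chord native to D minor, so it takes the label i.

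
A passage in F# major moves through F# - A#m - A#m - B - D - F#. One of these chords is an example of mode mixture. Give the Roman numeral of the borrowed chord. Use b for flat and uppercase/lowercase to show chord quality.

bVI

The diatonic triads in F# major are F#, G#m, A#m, B, C#, D#m, E#dim. F#, A#m and B are all diatonic. D (D–F#–A) doesn't fit — on degree 6 F# major would have D#m (vi). D is the degree-6 chord of F# minor, so it is the borrowed bVI.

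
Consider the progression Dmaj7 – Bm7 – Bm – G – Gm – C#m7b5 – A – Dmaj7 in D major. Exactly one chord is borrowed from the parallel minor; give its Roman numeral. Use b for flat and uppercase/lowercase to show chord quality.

iv

The diatonic triads in D major are D, Em, F#m, G, A, Bm, C#dim. Dmaj7, Bm7, Bm, G, C#m7b5 and A are all diatonic. Gm (G–Bb–D) doesn't fit — on degree 4 D major would have G (IV). Gm is the degree-4 chord of D minor, so it is the borrowed iv.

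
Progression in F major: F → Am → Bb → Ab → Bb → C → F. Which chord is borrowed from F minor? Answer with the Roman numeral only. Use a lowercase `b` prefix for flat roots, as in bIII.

bIII

F major has the diatonic set F, Gm, Am, Bb, C, Dm, Edim. F, Am, Bb and C are all diatonic. Ab (Ab–C–Eb) doesn't fit — on degree 3 F major would have Am (iii). Ab is the degree-3 chord of F minor, so it is the borrowed bIII.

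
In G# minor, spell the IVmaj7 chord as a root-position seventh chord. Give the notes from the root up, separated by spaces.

IVmaj7 is built on scale degree 4, which is C# in both G# minor and its parallel. Building the major-seventh chord from the parallel major on C#: C#–E#–G#–B#.

C# E# G# B#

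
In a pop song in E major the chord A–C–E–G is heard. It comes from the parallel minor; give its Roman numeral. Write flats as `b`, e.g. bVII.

iv7

The root A is the diatonic 4th degree of E major; the borrowing shows in the chord quality. Diatonically E major has A (IV) on that degree; A–C–E–G is instead the minor-seventh chord native to E minor, so it takes the label iv7.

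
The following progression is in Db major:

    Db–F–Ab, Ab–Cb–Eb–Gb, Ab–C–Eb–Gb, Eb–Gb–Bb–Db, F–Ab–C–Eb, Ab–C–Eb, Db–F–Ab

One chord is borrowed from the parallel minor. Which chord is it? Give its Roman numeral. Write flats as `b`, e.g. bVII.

Db major has the diatonic set Db, Ebm, Fm, Gb, Ab, Bbm, Cdim. Of the given chords, Db–F–Ab = Db, Ab–C–Eb–Gb = Ab7, Eb–Gb–Bb–Db = Ebm7, F–Ab–C–Eb = Fm7 and Ab–C–Eb = Ab are diatonic. But Ab–Cb–Eb–Gb is foreign: the diatonic V on degree 5 is Ab, whereas Abm7 comes from Db minor. It is labeled v7.

v7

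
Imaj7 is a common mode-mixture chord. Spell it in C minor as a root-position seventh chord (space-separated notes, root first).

C E G B

The root, C, is scale degree 1 — the same note in C minor and C major; only the chord quality changes. Stacking thirds in C major on C gives C–E–G–B.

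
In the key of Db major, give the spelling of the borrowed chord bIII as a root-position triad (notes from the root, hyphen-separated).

Scale degree 3 in Db major is F. bIII uses the lowered form, Fb, taken from Db minor. Building the major chord from the parallel minor on Fb: Fb–Ab–Cb.

Fb-Ab-Cb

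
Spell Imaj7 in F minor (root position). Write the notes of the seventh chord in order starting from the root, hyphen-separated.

The root, F, is scale degree 1 — the same note in F minor and F major; only the chord quality changes. Stacking thirds in F major on F gives F–A–C–E.

F-A-C-E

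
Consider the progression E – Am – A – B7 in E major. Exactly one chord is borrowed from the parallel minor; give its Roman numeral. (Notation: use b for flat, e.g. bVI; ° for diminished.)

In E major the diatonic chords are E, F#m, G#m, A, B, C#m, D#dim. E, A and B7 are all diatonic. But Am (A–C–E) is foreign: the diatonic IV on degree 4 is A, whereas Am comes from E minor. It is labeled iv.

iv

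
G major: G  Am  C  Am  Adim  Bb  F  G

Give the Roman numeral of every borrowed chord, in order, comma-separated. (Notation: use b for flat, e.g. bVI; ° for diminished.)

G major has the diatonic set G, Am, Bm, C, D, Em, F#dim. Of the given chords, G, Am and C are diatonic. Adim (A–C–Eb) doesn't fit — on degree 2 G major would have Am (ii). Adim is the degree-2 chord of G minor, so it is the borrowed ii°. Bb (Bb–D–F) is not: scale degree 3 in G major carries Bm (iii). In G minor the chord on that degree is Bb, so here it functions as bIII, borrowed from the parallel minor. But F (F–A–C) is foreign: the diatonic vii° on degree 7 is F#dim, whereas F comes from G minor. It is labeled bVII.

ii°, bIII, bVII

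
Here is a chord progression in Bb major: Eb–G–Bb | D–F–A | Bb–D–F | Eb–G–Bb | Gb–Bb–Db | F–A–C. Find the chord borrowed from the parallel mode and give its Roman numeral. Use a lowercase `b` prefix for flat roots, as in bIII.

The diatonic triads in Bb major are Bb, Cm, Dm, Eb, F, Gm, Adim. Of the given chords, Eb–G–Bb = Eb, D–F–A = Dm, Bb–D–F = Bb and F–A–C = F are diatonic. But Gb–Bb–Db is foreign: the diatonic vi on degree 6 is Gm, whereas Gb comes from Bb minor. It is labeled bVI.

bVI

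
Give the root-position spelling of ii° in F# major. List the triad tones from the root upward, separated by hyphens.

ii° is built on scale degree 2, which is G# in both F# major and its parallel. In F# minor the chord on G# is G#–B–D.

G#-B-D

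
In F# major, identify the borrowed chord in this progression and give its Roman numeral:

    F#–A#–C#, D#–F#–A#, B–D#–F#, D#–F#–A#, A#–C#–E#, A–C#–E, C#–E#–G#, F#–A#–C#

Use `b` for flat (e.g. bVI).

bIII

F# major has the diatonic set F#, G#m, A#m, B, C#, D#m, E#dim. F#–A#–C# = F#, D#–F#–A# = D#m, B–D#–F# = B, A#–C#–E# = A#m and C#–E#–G# = C# all belong to that set. A–C#–E doesn't fit — on degree 3 F# major would have A#m (iii). A is the degree-3 chord of F# minor, so it is the borrowed bIII.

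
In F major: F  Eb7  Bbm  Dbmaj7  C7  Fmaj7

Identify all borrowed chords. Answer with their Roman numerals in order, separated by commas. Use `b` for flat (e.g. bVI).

bVII7, iv, bVImaj7

In F major the diatonic chords are F, Gm, Am, Bb, C, Dm, Edim. Of the given chords, F, C7 and Fmaj7 are diatonic. But Eb7 (Eb–G–Bb–Db) is foreign: the diatonic vii° on degree 7 is Edim, whereas Eb7 comes from F minor. It is labeled bVII7. Bbm (Bb–Db–F) doesn't fit — on degree 4 F major would have Bb (IV). Bbm is the degree-4 chord of F minor, so it is the borrowed iv. But Dbmaj7 (Db–F–Ab–C) is foreign: the diatonic vi on degree 6 is Dm, whereas Dbmaj7 comes from F minor. It is labeled bVImaj7.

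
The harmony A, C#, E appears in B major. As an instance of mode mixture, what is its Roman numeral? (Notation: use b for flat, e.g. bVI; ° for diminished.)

bVII

The root A is the lowered 7th scale degree — diatonically B major has A# there. A–C#–E is a major chord — the form found in B minor, not the diatonic vii° (A#dim). Borrowed into B major it is written bVII.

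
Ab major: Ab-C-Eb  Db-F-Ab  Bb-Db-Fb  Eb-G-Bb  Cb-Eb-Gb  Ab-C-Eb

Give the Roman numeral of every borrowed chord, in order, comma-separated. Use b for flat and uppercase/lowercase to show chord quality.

In Ab major the diatonic chords are Ab, Bbm, Cm, Db, Eb, Fm, Gdim. Of the given chords, Ab–C–Eb = Ab, Db–F–Ab = Db and Eb–G–Bb = Eb are diatonic. But Bb–Db–Fb is foreign: the diatonic ii on degree 2 is Bbm, whereas Bbdim comes from Ab minor. It is labeled ii°. Cb–Eb–Gb doesn't fit — on degree 3 Ab major would have Cm (iii). Cb is the degree-3 chord of Ab minor, so it is the borrowed bIII.

ii°, bIII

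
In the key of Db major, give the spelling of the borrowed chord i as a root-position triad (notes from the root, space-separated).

Db Fb Ab

The root, Db, is scale degree 1 — the same note in Db major and Db minor; only the chord quality changes. In Db minor the chord on Db is Db–Fb–Ab.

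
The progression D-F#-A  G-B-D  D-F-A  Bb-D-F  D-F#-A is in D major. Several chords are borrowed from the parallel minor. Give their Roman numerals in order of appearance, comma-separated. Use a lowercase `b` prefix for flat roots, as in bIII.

i, bVI

The diatonic triads in D major are D, Em, F#m, G, A, Bm, C#dim. D–F#–A = D and G–B–D = G are both diatonic. D–F–A doesn't fit — on degree 1 D major would have D (I). Dm is the degree-1 chord of D minor, so it is the borrowed i. Bb–D–F doesn't fit — on degree 6 D major would have Bm (vi). Bb is the degree-6 chord of D minor, so it is the borrowed bVI.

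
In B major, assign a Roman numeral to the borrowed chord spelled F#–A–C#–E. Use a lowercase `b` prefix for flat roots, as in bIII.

F# is scale degree 5 in B major. F#–A–C#–E is a minor-seventh chord — the form found in B minor, not the diatonic V (F#). Borrowed into B major it is written v7.

v7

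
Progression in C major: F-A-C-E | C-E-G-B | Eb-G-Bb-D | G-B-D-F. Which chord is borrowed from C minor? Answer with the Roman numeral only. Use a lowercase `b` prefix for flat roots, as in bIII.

In C major the diatonic chords are C, Dm, Em, F, G, Am, Bdim. Of the given chords, F–A–C–E = Fmaj7, C–E–G–B = Cmaj7 and G–B–D–F = G7 are diatonic. Eb–G–Bb–D is not: scale degree 3 in C major carries Em (iii). In C minor the chord on that degree is Ebmaj7, so here it functions as bIIImaj7, borrowed from the parallel minor.

bIIImaj7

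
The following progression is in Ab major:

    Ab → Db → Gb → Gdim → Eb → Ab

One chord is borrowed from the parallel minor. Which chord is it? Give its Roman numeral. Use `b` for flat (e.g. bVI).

bVII

In Ab major the diatonic chords are Ab, Bbm, Cm, Db, Eb, Fm, Gdim. Ab, Db, Gdim and Eb all belong to that set. Gb (Gb–Bb–Db) is not: scale degree 7 in Ab major carries Gdim (vii°). In Ab minor the chord on that degree is Gb, so here it functions as bVII, borrowed from the parallel minor.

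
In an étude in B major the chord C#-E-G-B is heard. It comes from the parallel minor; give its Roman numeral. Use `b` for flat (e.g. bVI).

iiø7

C# is scale degree 2 in B major. C#–E–G–B is a half-diminished-seventh chord — the form found in B minor, not the diatonic ii (C#m). Borrowed into B major it is written iiø7.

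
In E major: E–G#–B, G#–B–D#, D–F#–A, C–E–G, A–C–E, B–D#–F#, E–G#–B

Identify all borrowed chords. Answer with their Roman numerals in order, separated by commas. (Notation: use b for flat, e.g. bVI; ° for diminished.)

bVII, bVI, iv

E major has the diatonic set E, F#m, G#m, A, B, C#m, D#dim. E–G#–B = E, G#–B–D# = G#m and B–D#–F# = B all belong to that set. D–F#–A doesn't fit — on degree 7 E major would have D#dim (vii°). D is the degree-7 chord of E minor, so it is the borrowed bVII. C–E–G doesn't fit — on degree 6 E major would have C#m (vi). C is the degree-6 chord of E minor, so it is the borrowed bVI. A–C–E is not: scale degree 4 in E major carries A (IV). In E minor the chord on that degree is Am, so here it functions as iv, borrowed from the parallel minor.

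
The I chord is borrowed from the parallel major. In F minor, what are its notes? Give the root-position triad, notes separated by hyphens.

F-A-C

I is built on scale degree 1, which is F in both F minor and its parallel. Building the major chord from the parallel major on F: F–A–C.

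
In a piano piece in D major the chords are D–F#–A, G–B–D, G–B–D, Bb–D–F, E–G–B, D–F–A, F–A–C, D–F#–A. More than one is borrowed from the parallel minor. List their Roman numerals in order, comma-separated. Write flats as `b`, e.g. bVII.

In D major the diatonic chords are D, Em, F#m, G, A, Bm, C#dim. Of the given chords, D–F#–A = D, G–B–D = G and E–G–B = Em are diatonic. Bb–D–F is not: scale degree 6 in D major carries Bm (vi). In D minor the chord on that degree is Bb, so here it functions as bVI, borrowed from the parallel minor. But D–F–A is foreign: the diatonic I on degree 1 is D, whereas Dm comes from D minor. It is labeled i. F–A–C is not: scale degree 3 in D major carries F#m (iii). In D minor the chord on that degree is F, so here it functions as bIII, borrowed from the parallel minor.

bVI, i, bIII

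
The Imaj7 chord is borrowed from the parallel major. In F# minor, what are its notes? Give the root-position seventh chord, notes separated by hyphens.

The root, F#, is scale degree 1 — the same note in F# minor and F# major; only the chord quality changes. Stacking thirds in F# major on F# gives F#–A#–C#–E#.

F#-A#-C#-E#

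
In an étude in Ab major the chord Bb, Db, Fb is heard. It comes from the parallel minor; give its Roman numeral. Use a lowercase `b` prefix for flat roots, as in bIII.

The root Bb is the diatonic 2nd degree of Ab major; the borrowing shows in the chord quality. Bb–Db–Fb is a diminished chord — the form found in Ab minor, not the diatonic ii (Bbm). Borrowed into Ab major it is written ii°.

ii°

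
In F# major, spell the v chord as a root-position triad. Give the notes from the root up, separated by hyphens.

C#-E-G#

The root, C#, is scale degree 5 — the same note in F# major and F# minor; only the chord quality changes. Building the minor chord from the parallel minor on C#: C#–E–G#.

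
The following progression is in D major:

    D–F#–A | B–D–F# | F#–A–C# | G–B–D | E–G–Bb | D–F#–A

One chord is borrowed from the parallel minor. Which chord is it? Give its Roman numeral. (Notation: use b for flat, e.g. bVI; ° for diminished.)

The diatonic triads in D major are D, Em, F#m, G, A, Bm, C#dim. D–F#–A = D, B–D–F# = Bm, F#–A–C# = F#m and G–B–D = G are all diatonic. E–G–Bb doesn't fit — on degree 2 D major would have Em (ii). Edim is the degree-2 chord of D minor, so it is the borrowed ii°.

ii°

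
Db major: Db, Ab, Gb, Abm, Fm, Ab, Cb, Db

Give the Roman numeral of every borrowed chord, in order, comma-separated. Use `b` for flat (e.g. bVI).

Db major has the diatonic set Db, Ebm, Fm, Gb, Ab, Bbm, Cdim. Db, Ab, Gb and Fm are all diatonic. Abm (Ab–Cb–Eb) is not: scale degree 5 in Db major carries Ab (V). In Db minor the chord on that degree is Abm, so here it functions as v, borrowed from the parallel minor. But Cb (Cb–Eb–Gb) is foreign: the diatonic vii° on degree 7 is Cdim, whereas Cb comes from Db minor. It is labeled bVII.

v, bVII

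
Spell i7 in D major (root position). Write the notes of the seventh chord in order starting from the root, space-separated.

D F A C

i7 is built on scale degree 1, which is D in both D major and its parallel. In D minor the chord on D is D–F–A–C.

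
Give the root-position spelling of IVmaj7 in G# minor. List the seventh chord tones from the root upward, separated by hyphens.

C#-E#-G#-B#

The root, C#, is scale degree 4 — the same note in G# minor and G# major; only the chord quality changes. Building the major-seventh chord from the parallel major on C#: C#–E#–G#–B#.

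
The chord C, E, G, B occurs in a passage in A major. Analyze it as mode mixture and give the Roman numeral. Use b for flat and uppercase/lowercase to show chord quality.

The root C is the lowered 3rd scale degree — diatonically A major has C# there. The diatonic chord on degree 3 would be C#m (iii), but C–E–G–B is the major-seventh chord from A minor. As a borrowed chord it is labeled bIIImaj7.

bIIImaj7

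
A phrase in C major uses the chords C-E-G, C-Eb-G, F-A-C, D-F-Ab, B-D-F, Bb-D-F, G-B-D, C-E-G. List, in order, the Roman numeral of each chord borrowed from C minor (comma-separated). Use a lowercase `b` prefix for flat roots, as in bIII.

i, ii°, bVII

In C major the diatonic chords are C, Dm, Em, F, G, Am, Bdim. C–E–G = C, F–A–C = F, B–D–F = Bdim and G–B–D = G all belong to that set. C–Eb–G doesn't fit — on degree 1 C major would have C (I). Cm is the degree-1 chord of C minor, so it is the borrowed i. D–F–Ab is not: scale degree 2 in C major carries Dm (ii). In C minor the chord on that degree is Ddim, so here it functions as ii°, borrowed from the parallel minor. Bb–D–F is not: scale degree 7 in C major carries Bdim (vii°). In C minor the chord on that degree is Bb, so here it functions as bVII, borrowed from the parallel minor.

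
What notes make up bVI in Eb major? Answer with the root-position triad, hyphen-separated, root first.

Cb-Eb-Gb

Scale degree 6 in Eb major is C. bVI uses the lowered form, Cb, taken from Eb minor. In Eb minor the chord on Cb is Cb–Eb–Gb.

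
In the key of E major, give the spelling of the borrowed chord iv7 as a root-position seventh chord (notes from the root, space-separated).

A C E G

The root, A, is scale degree 4 — the same note in E major and E minor; only the chord quality changes. Stacking thirds in E minor on A gives A–C–E–G.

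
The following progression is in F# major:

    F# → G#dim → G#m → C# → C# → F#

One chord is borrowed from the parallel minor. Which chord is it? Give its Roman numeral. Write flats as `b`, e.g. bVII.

F# major has the diatonic set F#, G#m, A#m, B, C#, D#m, E#dim. Of the given chords, F#, G#m and C# are diatonic. But G#dim (G#–B–D) is foreign: the diatonic ii on degree 2 is G#m, whereas G#dim comes from F# minor. It is labeled ii°.

ii°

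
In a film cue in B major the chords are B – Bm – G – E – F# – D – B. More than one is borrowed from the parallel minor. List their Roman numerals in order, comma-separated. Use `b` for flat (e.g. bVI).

The diatonic triads in B major are B, C#m, D#m, E, F#, G#m, A#dim. B, E and F# are all diatonic. Bm (B–D–F#) is not: scale degree 1 in B major carries B (I). In B minor the chord on that degree is Bm, so here it functions as i, borrowed from the parallel minor. G (G–B–D) doesn't fit — on degree 6 B major would have G#m (vi). G is the degree-6 chord of B minor, so it is the borrowed bVI. But D (D–F#–A) is foreign: the diatonic iii on degree 3 is D#m, whereas D comes from B minor. It is labeled bIII.

i, bVI, bIII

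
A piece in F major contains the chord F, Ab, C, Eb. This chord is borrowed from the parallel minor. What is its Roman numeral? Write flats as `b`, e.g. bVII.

F is scale degree 1 in F major. F–Ab–C–Eb is a minor-seventh chord — the form found in F minor, not the diatonic I (F). Borrowed into F major it is written i7.

i7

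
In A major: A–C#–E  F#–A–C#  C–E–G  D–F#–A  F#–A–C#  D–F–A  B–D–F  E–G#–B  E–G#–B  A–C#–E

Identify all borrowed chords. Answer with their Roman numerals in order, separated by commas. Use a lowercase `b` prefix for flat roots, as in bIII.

bIII, iv, ii°

The diatonic triads in A major are A, Bm, C#m, D, E, F#m, G#dim. A–C#–E = A, F#–A–C# = F#m, D–F#–A = D and E–G#–B = E are all diatonic. C–E–G is not: scale degree 3 in A major carries C#m (iii). In A minor the chord on that degree is C, so here it functions as bIII, borrowed from the parallel minor. D–F–A is not: scale degree 4 in A major carries D (IV). In A minor the chord on that degree is Dm, so here it functions as iv, borrowed from the parallel minor. B–D–F doesn't fit — on degree 2 A major would have Bm (ii). Bdim is the degree-2 chord of A minor, so it is the borrowed ii°.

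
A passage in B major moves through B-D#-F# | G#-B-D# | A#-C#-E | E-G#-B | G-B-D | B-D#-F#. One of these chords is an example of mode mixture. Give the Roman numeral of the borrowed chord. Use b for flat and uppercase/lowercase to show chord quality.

In B major the diatonic chords are B, C#m, D#m, E, F#, G#m, A#dim. Of the given chords, B–D#–F# = B, G#–B–D# = G#m, A#–C#–E = A#dim and E–G#–B = E are diatonic. G–B–D doesn't fit — on degree 6 B major would have G#m (vi). G is the degree-6 chord of B minor, so it is the borrowed bVI.

bVI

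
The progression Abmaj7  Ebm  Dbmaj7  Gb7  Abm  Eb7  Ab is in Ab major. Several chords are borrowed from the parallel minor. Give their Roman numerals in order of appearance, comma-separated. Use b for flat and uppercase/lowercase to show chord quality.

Ab major has the diatonic set Ab, Bbm, Cm, Db, Eb, Fm, Gdim. Of the given chords, Abmaj7, Dbmaj7, Eb7 and Ab are diatonic. Ebm (Eb–Gb–Bb) doesn't fit — on degree 5 Ab major would have Eb (V). Ebm is the degree-5 chord of Ab minor, so it is the borrowed v. Gb7 (Gb–Bb–Db–Fb) doesn't fit — on degree 7 Ab major would have Gdim (vii°). Gb7 is the degree-7 chord of Ab minor, so it is the borrowed bVII7. Abm (Ab–Cb–Eb) doesn't fit — on degree 1 Ab major would have Ab (I). Abm is the degree-1 chord of Ab minor, so it is the borrowed i.

v, bVII7, i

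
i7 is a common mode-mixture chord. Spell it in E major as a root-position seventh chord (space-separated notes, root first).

The root, E, is scale degree 1 — the same note in E major and E minor; only the chord quality changes. Building the minor-seventh chord from the parallel minor on E: E–G–B–D.

E G B D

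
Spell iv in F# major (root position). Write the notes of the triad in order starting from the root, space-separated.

B D F#

iv is built on scale degree 4, which is B in both F# major and its parallel. Building the minor chord from the parallel minor on B: B–D–F#.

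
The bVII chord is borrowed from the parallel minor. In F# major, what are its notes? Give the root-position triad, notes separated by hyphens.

E-G#-B

Scale degree 7 in F# major is E#. bVII uses the lowered form, E, taken from F# minor. Building the major chord from the parallel minor on E: E–G#–B.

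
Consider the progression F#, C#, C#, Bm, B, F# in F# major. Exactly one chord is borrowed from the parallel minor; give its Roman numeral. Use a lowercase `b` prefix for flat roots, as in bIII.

iv

F# major has the diatonic set F#, G#m, A#m, B, C#, D#m, E#dim. F#, C# and B all belong to that set. Bm (B–D–F#) is not: scale degree 4 in F# major carries B (IV). In F# minor the chord on that degree is Bm, so here it functions as iv, borrowed from the parallel minor.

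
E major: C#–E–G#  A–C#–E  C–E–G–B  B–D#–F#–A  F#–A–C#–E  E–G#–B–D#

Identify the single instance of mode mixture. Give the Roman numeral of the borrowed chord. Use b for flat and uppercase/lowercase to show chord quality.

The diatonic triads in E major are E, F#m, G#m, A, B, C#m, D#dim. C#–E–G# = C#m, A–C#–E = A, B–D#–F#–A = B7, F#–A–C#–E = F#m7 and E–G#–B–D# = Emaj7 are all diatonic. But C–E–G–B is foreign: the diatonic vi on degree 6 is C#m, whereas Cmaj7 comes from E minor. It is labeled bVImaj7.

bVImaj7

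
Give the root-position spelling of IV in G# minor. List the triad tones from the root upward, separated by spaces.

The root, C#, is scale degree 4 — the same note in G# minor and G# major; only the chord quality changes. In G# major the chord on C# is C#–E#–G#.

C# E# G#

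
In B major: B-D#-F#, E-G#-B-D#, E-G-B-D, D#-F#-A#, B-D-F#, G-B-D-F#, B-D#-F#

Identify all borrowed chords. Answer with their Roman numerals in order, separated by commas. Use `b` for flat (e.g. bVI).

iv7, i, bVImaj7

In B major the diatonic chords are B, C#m, D#m, E, F#, G#m, A#dim. B–D#–F# = B, E–G#–B–D# = Emaj7 and D#–F#–A# = D#m are all diatonic. But E–G–B–D is foreign: the diatonic IV on degree 4 is E, whereas Em7 comes from B minor. It is labeled iv7. B–D–F# is not: scale degree 1 in B major carries B (I). In B minor the chord on that degree is Bm, so here it functions as i, borrowed from the parallel minor. But G–B–D–F# is foreign: the diatonic vi on degree 6 is G#m, whereas Gmaj7 comes from B minor. It is labeled bVImaj7.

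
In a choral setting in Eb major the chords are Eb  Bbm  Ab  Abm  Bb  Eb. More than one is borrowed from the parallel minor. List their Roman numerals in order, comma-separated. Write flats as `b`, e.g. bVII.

Eb major has the diatonic set Eb, Fm, Gm, Ab, Bb, Cm, Ddim. Of the given chords, Eb, Ab and Bb are diatonic. Bbm (Bb–Db–F) is not: scale degree 5 in Eb major carries Bb (V). In Eb minor the chord on that degree is Bbm, so here it functions as v, borrowed from the parallel minor. Abm (Ab–Cb–Eb) doesn't fit — on degree 4 Eb major would have Ab (IV). Abm is the degree-4 chord of Eb minor, so it is the borrowed iv.

v, iv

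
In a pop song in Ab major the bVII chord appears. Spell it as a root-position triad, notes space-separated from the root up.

The root of bVII is the lowered 7th degree: G becomes Gb. In Ab minor the chord on Gb is Gb–Bb–Db.

Gb Bb Db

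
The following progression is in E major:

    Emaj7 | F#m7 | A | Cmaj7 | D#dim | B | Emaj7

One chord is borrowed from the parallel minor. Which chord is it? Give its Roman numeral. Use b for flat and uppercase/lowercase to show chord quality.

E major has the diatonic set E, F#m, G#m, A, B, C#m, D#dim. Emaj7, F#m7, A, D#dim and B all belong to that set. But Cmaj7 (C–E–G–B) is foreign: the diatonic vi on degree 6 is C#m, whereas Cmaj7 comes from E minor. It is labeled bVImaj7.

bVImaj7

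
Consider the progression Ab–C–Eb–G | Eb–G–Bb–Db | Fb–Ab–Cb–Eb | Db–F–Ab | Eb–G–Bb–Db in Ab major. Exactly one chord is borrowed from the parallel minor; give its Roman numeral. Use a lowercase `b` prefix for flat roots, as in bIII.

bVImaj7

Ab major has the diatonic set Ab, Bbm, Cm, Db, Eb, Fm, Gdim. Of the given chords, Ab–C–Eb–G = Abmaj7, Eb–G–Bb–Db = Eb7 and Db–F–Ab = Db are diatonic. But Fb–Ab–Cb–Eb is foreign: the diatonic vi on degree 6 is Fm, whereas Fbmaj7 comes from Ab minor. It is labeled bVImaj7.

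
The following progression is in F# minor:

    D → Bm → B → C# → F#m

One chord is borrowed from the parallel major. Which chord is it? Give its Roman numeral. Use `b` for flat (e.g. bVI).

IV

In F# minor (with V from harmonic minor) the diatonic chords are F#m, G#dim, A, Bm, C#, D, E. D, Bm, C# and F#m are all diatonic. B (B–D#–F#) doesn't fit — on degree 4 F# minor would have Bm (iv). B is the degree-4 chord of F# major, so it is the borrowed IV.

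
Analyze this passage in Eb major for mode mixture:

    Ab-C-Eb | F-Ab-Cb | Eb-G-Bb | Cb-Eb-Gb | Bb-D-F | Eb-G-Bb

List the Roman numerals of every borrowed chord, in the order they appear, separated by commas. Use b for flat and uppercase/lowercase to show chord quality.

Eb major has the diatonic set Eb, Fm, Gm, Ab, Bb, Cm, Ddim. Ab–C–Eb = Ab, Eb–G–Bb = Eb and Bb–D–F = Bb all belong to that set. F–Ab–Cb is not: scale degree 2 in Eb major carries Fm (ii). In Eb minor the chord on that degree is Fdim, so here it functions as ii°, borrowed from the parallel minor. But Cb–Eb–Gb is foreign: the diatonic vi on degree 6 is Cm, whereas Cb comes from Eb minor. It is labeled bVI.

ii°, bVI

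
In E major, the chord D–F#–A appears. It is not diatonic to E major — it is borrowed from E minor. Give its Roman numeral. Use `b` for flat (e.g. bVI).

bVII

In E major scale degree 7 is D#; D is its lowered form, from E minor. D–F#–A is a major chord — the form found in E minor, not the diatonic vii° (D#dim). Borrowed into E major it is written bVII.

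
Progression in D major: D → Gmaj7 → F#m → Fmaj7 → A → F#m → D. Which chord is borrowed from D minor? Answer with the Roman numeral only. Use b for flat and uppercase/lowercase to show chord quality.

In D major the diatonic chords are D, Em, F#m, G, A, Bm, C#dim. D, Gmaj7, F#m and A all belong to that set. Fmaj7 (F–A–C–E) doesn't fit — on degree 3 D major would have F#m (iii). Fmaj7 is the degree-3 chord of D minor, so it is the borrowed bIIImaj7.

bIIImaj7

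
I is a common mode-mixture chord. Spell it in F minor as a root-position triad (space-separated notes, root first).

F A C

The root, F, is scale degree 1 — the same note in F minor and F major; only the chord quality changes. Building the major chord from the parallel major on F: F–A–C.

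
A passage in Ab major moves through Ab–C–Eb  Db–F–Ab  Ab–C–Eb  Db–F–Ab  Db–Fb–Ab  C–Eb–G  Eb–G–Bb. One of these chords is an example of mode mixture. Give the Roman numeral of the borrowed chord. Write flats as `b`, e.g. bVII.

iv

In Ab major the diatonic chords are Ab, Bbm, Cm, Db, Eb, Fm, Gdim. Ab–C–Eb = Ab, Db–F–Ab = Db, C–Eb–G = Cm and Eb–G–Bb = Eb all belong to that set. But Db–Fb–Ab is foreign: the diatonic IV on degree 4 is Db, whereas Dbm comes from Ab minor. It is labeled iv.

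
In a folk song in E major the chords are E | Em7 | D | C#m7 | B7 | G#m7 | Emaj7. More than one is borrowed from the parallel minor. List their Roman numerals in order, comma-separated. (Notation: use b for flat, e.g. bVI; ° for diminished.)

E major has the diatonic set E, F#m, G#m, A, B, C#m, D#dim. E, C#m7, B7, G#m7 and Emaj7 are all diatonic. Em7 (E–G–B–D) doesn't fit — on degree 1 E major would have E (I). Em7 is the degree-1 chord of E minor, so it is the borrowed i7. D (D–F#–A) is not: scale degree 7 in E major carries D#dim (vii°). In E minor the chord on that degree is D, so here it functions as bVII, borrowed from the parallel minor.

i7, bVII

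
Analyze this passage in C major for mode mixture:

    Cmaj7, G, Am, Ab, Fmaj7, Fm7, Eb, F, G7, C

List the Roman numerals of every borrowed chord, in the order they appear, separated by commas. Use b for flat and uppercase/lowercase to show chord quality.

bVI, iv7, bIII

The diatonic triads in C major are C, Dm, Em, F, G, Am, Bdim. Cmaj7, G, Am, Fmaj7, F, G7 and C all belong to that set. But Ab (Ab–C–Eb) is foreign: the diatonic vi on degree 6 is Am, whereas Ab comes from C minor. It is labeled bVI. But Fm7 (F–Ab–C–Eb) is foreign: the diatonic IV on degree 4 is F, whereas Fm7 comes from C minor. It is labeled iv7. Eb (Eb–G–Bb) is not: scale degree 3 in C major carries Em (iii). In C minor the chord on that degree is Eb, so here it functions as bIII, borrowed from the parallel minor.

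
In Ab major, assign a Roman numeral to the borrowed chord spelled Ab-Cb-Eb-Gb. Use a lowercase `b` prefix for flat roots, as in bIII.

i7

The root Ab is the diatonic 1st degree of Ab major; the borrowing shows in the chord quality. Diatonically Ab major has Ab (I) on that degree; Ab–Cb–Eb–Gb is instead the minor-seventh chord native to Ab minor, so it takes the label i7.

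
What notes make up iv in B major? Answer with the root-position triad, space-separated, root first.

E G B

iv is built on scale degree 4, which is E in both B major and its parallel. In B minor the chord on E is E–G–B.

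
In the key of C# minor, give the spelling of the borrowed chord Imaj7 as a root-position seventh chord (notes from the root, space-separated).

C# E# G# B#

Imaj7 is built on scale degree 1, which is C# in both C# minor and its parallel. In C# major the chord on C# is C#–E#–G#–B#.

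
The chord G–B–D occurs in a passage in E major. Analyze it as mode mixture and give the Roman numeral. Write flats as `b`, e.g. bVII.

bIII

In E major scale degree 3 is G#; G is its lowered form, from E minor. The diatonic chord on degree 3 would be G#m (iii), but G–B–D is the major chord from E minor. As a borrowed chord it is labeled bIII.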